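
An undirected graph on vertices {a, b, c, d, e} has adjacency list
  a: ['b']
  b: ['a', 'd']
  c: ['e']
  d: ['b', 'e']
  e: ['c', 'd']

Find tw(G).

1

A width-1 tree decomposition is:
Bags: B1 = {a, b}  B2 = {b, d}  B3 = {d, e}  B4 = {c, e}
Tree: B1–B2, B2–B3, B3–B4
The largest bag has 2 vertices, giving width 1; this decomposition certifies tw(G) ≤ 1. Since G has at least one edge (e.g. a–b), it is not an edgeless graph, so tw(G) ≥ 1. The upper and lower bounds meet at 1, so that is the treewidth.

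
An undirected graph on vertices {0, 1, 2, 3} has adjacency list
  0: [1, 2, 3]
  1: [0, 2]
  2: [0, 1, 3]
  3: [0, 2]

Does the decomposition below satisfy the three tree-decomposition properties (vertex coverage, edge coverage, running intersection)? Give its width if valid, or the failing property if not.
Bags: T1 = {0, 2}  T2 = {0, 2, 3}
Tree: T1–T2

No — vertex 1 appears in no bag.

A tree decomposition must satisfy three properties: every vertex lies in some bag; for every edge, both endpoints lie together in some bag; and for every vertex, the bags containing it form a connected subtree. Here vertex 1 appears in no bag, so the decomposition is invalid.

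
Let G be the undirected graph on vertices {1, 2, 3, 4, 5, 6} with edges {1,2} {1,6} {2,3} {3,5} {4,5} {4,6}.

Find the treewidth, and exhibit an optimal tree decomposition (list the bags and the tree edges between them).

Treewidth 2.
Bags: B1 = {2, 3, 5}  B2 = {2, 4, 5}  B3 = {2, 4, 6}  B4 = {1, 2, 6}
Tree: B1–B2, B2–B3, B3–B4

Each bag holds 3 vertices, so the decomposition has width 2, which upper-bounds the treewidth. The edges 2–3–5–4–6–1–2 form a cycle, so G is not a tree and its treewidth is at least 2. Therefore the treewidth is 2.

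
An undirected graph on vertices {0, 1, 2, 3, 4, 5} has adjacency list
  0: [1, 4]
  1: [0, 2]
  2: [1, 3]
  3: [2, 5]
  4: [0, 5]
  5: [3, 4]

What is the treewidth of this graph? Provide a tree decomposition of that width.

Treewidth 2.
One such decomposition:
Bags: B1 = {0, 4, 5}  B2 = {0, 1, 5}  B3 = {1, 2, 5}  B4 = {2, 3, 5}
Tree: B1–B2, B2–B3, B3–B4

Every bag has size at most 3, so the width is 3 − 1 = 2 and tw(G) ≤ 2. Since 5–4–0–1–2–3–5 is a cycle in G, G is not acyclic. Forests are exactly the graphs of treewidth ≤ 1, so tw(G) ≥ 2. Combining the bounds, tw(G) = 2.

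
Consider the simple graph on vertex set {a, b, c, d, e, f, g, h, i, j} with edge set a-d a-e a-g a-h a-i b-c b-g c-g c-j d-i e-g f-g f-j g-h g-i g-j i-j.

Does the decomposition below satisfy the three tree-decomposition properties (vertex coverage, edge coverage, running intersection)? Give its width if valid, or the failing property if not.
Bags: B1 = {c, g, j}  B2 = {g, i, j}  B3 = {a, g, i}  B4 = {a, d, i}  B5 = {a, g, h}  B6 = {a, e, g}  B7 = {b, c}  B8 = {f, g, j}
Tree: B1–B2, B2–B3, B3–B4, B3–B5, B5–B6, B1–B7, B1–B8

A tree decomposition must satisfy three properties: every vertex lies in some bag; for every edge, both endpoints lie together in some bag; and for every vertex, the bags containing it form a connected subtree. Here edge (g,b) lies in no bag, so the decomposition is invalid.

No — edge (g,b) lies in no bag.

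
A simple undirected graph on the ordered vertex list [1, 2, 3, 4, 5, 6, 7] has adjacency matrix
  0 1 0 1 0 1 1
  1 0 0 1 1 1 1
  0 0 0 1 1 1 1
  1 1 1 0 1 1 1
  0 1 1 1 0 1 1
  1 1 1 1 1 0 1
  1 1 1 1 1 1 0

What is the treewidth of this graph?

A width-4 tree decomposition is:
Bags: B1 = {2, 4, 5, 6, 7}  B2 = {3, 4, 5, 6, 7}  B3 = {1, 2, 4, 6, 7}
Tree: B1–B2, B1–B3
The largest bag has 5 vertices, giving width 4; this decomposition certifies tw(G) ≤ 4. For the lower bound, the 5 vertices {1, 2, 4, 6, 7} are pairwise adjacent, and any tree decomposition puts a clique entirely inside one bag — forcing width ≥ 4. Therefore the treewidth is 4.

4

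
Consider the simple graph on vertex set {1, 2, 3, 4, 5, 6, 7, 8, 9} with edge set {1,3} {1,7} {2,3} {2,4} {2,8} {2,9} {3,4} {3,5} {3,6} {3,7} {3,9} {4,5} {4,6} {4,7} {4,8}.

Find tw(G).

2

A width-2 tree decomposition is:
Bags: B1 = {3, 4, 7}  B2 = {2, 3, 4}  B3 = {3, 4, 6}  B4 = {2, 3, 9}  B5 = {3, 4, 5}  B6 = {2, 4, 8}  B7 = {1, 3, 7}
Tree: B1–B2, B1–B3, B2–B4, B1–B5, B2–B6, B1–B7
Each bag holds 3 vertices, so the decomposition has width 2, which upper-bounds the treewidth. For the lower bound, the 3 vertices {2, 4, 8} are pairwise adjacent, and any tree decomposition puts a clique entirely inside one bag — forcing width ≥ 2. Combining the bounds, tw(G) = 2.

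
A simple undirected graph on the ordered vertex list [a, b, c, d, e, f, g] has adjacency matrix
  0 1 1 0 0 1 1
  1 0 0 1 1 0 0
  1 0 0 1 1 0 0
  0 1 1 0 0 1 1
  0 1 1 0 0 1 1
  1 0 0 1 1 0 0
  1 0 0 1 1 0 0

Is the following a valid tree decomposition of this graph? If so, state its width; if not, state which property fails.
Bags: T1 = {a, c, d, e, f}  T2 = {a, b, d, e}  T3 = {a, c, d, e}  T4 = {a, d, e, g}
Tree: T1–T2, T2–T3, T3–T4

A tree decomposition must satisfy three properties: every vertex lies in some bag; for every edge, both endpoints lie together in some bag; and for every vertex, the bags containing it form a connected subtree. Here bags containing vertex c are not connected in the tree, so the decomposition is invalid.

No — bags containing vertex c are not connected in the tree.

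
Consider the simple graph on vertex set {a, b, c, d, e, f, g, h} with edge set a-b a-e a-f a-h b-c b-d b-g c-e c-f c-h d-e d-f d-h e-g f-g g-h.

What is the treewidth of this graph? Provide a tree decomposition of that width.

The largest bag has 5 vertices, giving width 4; this decomposition certifies tw(G) ≤ 4. For the lower bound: the 5 vertex sets {a,e}, {c,h}, {b,g}, {f}, {d} are disjoint, each induces a connected subgraph, and every pair is joined by at least one edge of G. Contracting each set to a single vertex therefore yields K_{5} as a minor, and since treewidth is minor-monotone, tw(G) ≥ tw(K_{5}) = 4. Combining the bounds, tw(G) = 4.

Treewidth 4.
One such decomposition:
Bags: B1 = {a, b, e, f, h}  B2 = {b, c, e, f, h}  B3 = {b, e, f, g, h}  B4 = {b, d, e, f, h}
Tree: B1–B2, B2–B3, B3–B4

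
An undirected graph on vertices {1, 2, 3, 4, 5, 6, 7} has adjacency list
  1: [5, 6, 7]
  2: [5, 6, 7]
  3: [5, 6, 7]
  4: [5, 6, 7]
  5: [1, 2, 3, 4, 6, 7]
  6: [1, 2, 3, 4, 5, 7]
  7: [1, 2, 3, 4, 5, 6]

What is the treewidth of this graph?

A width-3 tree decomposition is:
Bags: B1 = {3, 5, 6, 7}  B2 = {2, 5, 6, 7}  B3 = {1, 5, 6, 7}  B4 = {4, 5, 6, 7}
Tree: B1–B2, B2–B3, B2–B4
The largest bag has 4 vertices, giving width 3; this decomposition certifies tw(G) ≤ 3. Conversely, {1, 5, 6, 7} is a clique of size 4, and the vertices of any clique must share a bag in every tree decomposition; so some bag has ≥ 4 vertices and tw(G) ≥ 3. Hence tw(G) = 3 exactly.

3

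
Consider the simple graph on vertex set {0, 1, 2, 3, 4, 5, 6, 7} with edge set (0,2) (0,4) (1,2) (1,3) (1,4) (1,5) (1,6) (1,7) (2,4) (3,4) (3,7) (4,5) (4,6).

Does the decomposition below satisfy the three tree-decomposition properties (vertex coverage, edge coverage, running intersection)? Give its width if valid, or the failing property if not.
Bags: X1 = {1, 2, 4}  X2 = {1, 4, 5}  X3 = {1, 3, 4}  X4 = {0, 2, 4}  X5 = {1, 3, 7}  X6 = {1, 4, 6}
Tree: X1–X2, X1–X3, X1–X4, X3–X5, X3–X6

Every vertex of G appears in some bag (union = {0, 1, 2, 3, 4, 5, 6, 7}); every edge is covered by a bag; and for each vertex v the set of bags containing v is connected in the bag tree. The decomposition is therefore valid. The largest bag has 3 vertices, so the width is 2.

Yes; width 2.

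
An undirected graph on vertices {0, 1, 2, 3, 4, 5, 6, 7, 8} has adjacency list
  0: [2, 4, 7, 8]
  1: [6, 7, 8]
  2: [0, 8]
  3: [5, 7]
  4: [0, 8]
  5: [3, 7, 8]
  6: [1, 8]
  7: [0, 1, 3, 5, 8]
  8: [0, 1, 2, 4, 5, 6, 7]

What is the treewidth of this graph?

A width-2 tree decomposition is:
Bags: B1 = {0, 7, 8}  B2 = {5, 7, 8}  B3 = {0, 4, 8}  B4 = {0, 2, 8}  B5 = {1, 7, 8}  B6 = {1, 6, 8}  B7 = {3, 5, 7}
Tree: B1–B2, B1–B3, B3–B4, B1–B5, B5–B6, B2–B7
Every bag has size at most 3, so the width is 3 − 1 = 2 and tw(G) ≤ 2. For the lower bound, the 3 vertices {0, 2, 8} are pairwise adjacent, and any tree decomposition puts a clique entirely inside one bag — forcing width ≥ 2. Hence tw(G) = 2 exactly.

2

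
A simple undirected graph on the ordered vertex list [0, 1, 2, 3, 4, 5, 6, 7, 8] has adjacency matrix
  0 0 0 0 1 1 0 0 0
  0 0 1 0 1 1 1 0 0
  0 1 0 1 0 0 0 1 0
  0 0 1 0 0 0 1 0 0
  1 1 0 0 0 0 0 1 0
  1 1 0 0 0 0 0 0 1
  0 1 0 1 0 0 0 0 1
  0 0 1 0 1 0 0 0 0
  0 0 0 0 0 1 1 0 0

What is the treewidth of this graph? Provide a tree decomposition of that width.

Each bag holds 4 vertices, so the decomposition has width 3, which upper-bounds the treewidth. For the lower bound: the 4 vertex sets {0,4,7}, {2}, {1}, {3,5,6,8} are disjoint, each induces a connected subgraph, and every pair is joined by at least one edge of G. Contracting each set to a single vertex therefore yields K_{4} as a minor, and since treewidth is minor-monotone, tw(G) ≥ tw(K_{4}) = 3. Hence tw(G) = 3 exactly.

Treewidth 3.
One optimal decomposition is:
Bags: B1 = {0, 2, 4, 7}  B2 = {0, 1, 2, 4}  B3 = {0, 1, 2, 5}  B4 = {1, 2, 3, 5}  B5 = {1, 3, 5, 6}  B6 = {3, 5, 6, 8}
Tree: B1–B2, B2–B3, B3–B4, B4–B5, B5–B6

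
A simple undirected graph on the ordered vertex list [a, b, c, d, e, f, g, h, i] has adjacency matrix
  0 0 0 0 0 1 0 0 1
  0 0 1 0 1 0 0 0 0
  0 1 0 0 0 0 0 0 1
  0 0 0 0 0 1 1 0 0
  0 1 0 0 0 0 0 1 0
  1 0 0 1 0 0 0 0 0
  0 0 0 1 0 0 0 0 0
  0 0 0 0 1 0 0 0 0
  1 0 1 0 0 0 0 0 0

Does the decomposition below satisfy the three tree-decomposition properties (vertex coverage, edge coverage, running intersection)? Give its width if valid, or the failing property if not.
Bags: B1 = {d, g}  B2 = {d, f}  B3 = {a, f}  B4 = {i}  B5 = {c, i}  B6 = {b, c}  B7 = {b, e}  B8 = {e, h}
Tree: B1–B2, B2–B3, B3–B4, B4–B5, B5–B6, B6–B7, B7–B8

No — edge (a,i) lies in no bag.

A tree decomposition must satisfy three properties: every vertex lies in some bag; for every edge, both endpoints lie together in some bag; and for every vertex, the bags containing it form a connected subtree. Here edge (a,i) lies in no bag, so the decomposition is invalid.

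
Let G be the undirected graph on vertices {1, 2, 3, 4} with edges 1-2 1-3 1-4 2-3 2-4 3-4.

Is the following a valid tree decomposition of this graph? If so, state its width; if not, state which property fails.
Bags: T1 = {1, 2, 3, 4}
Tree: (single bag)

Yes; width 3.

Vertex coverage: the bags together contain {1, 2, 3, 4}, the full vertex set. Edge coverage: each edge of G has both endpoints in at least one bag. Running intersection: for every vertex, the bags containing it form a connected subtree. All three properties hold, so this is a valid tree decomposition of width max|bag| − 1 = 3, and hence tw(G) ≤ 3.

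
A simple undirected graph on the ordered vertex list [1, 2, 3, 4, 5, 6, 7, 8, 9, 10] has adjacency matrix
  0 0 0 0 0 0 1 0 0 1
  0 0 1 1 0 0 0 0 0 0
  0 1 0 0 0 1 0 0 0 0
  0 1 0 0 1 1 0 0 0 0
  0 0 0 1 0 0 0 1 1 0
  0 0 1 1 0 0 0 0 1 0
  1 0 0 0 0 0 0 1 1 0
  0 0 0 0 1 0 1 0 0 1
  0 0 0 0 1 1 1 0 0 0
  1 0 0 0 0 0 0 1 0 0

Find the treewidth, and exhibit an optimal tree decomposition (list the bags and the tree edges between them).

The largest bag has 3 vertices, giving width 2; this decomposition certifies tw(G) ≤ 2. For the lower bound, G contains the cycle 1–10–8–7–1, so G is not a forest; only forests have treewidth ≤ 1, hence tw(G) ≥ 2. Hence tw(G) = 2 exactly.

Treewidth 2.
Bags: B1 = {1, 7, 10}  B2 = {7, 8, 10}  B3 = {7, 8, 9}  B4 = {5, 8, 9}  B5 = {5, 6, 9}  B6 = {4, 5, 6}  B7 = {3, 4, 6}  B8 = {2, 3, 4}
Tree: B1–B2, B2–B3, B3–B4, B4–B5, B5–B6, B6–B7, B7–B8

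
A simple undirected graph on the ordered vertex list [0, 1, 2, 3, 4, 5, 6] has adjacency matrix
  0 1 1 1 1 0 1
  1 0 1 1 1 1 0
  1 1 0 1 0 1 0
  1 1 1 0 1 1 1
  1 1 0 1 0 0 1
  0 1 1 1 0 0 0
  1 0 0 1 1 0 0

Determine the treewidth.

3

A width-3 tree decomposition is:
Bags: B1 = {0, 1, 3, 4}  B2 = {0, 1, 2, 3}  B3 = {0, 3, 4, 6}  B4 = {1, 2, 3, 5}
Tree: B1–B2, B1–B3, B2–B4
Each bag holds 4 vertices, so the decomposition has width 3, which upper-bounds the treewidth. For the lower bound, the 4 vertices {0, 1, 2, 3} are pairwise adjacent, and any tree decomposition puts a clique entirely inside one bag — forcing width ≥ 3. The upper and lower bounds meet at 3, so that is the treewidth.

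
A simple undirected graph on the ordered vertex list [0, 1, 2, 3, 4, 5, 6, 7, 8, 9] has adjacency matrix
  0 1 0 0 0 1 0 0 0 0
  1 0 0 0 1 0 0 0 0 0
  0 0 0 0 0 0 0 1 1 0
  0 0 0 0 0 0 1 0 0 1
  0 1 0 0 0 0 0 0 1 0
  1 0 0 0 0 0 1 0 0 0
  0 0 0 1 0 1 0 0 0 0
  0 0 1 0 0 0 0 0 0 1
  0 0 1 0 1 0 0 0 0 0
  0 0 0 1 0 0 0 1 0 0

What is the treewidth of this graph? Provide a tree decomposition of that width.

Every bag has size at most 3, so the width is 3 − 1 = 2 and tw(G) ≤ 2. The edges 9–7–2–8–4–1–0–5–6–3–9 form a cycle, so G is not a tree and its treewidth is at least 2. Therefore the treewidth is 2.

Treewidth 2.
Bags: B1 = {2, 7, 9}  B2 = {2, 8, 9}  B3 = {4, 8, 9}  B4 = {1, 4, 9}  B5 = {0, 1, 9}  B6 = {0, 5, 9}  B7 = {5, 6, 9}  B8 = {3, 6, 9}
Tree: B1–B2, B2–B3, B3–B4, B4–B5, B5–B6, B6–B7, B7–B8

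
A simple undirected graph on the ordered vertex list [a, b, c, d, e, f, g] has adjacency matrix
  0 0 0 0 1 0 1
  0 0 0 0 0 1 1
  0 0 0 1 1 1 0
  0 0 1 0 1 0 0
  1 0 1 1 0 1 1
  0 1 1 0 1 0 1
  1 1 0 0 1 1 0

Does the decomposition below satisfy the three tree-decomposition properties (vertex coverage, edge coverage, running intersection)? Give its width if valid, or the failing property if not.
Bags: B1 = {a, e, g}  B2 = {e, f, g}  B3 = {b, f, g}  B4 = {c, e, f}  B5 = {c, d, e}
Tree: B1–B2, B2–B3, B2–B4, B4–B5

Vertex coverage: the bags together contain {a, b, c, d, e, f, g}, the full vertex set. Edge coverage: each edge of G has both endpoints in at least one bag. Running intersection: for every vertex, the bags containing it form a connected subtree. All three properties hold, so this is a valid tree decomposition of width max|bag| − 1 = 2, and hence tw(G) ≤ 2.

Yes; width 2.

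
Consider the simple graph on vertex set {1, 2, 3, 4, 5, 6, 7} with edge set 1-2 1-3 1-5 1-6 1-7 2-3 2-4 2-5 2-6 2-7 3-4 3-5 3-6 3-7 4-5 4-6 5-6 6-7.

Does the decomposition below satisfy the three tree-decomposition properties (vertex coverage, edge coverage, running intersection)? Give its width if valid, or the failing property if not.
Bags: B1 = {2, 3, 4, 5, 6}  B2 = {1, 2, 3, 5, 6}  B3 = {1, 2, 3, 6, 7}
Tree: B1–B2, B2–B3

Yes; width 4.

Vertex coverage: the bags together contain {1, 2, 3, 4, 5, 6, 7}, the full vertex set. Edge coverage: each edge of G has both endpoints in at least one bag. Running intersection: for every vertex, the bags containing it form a connected subtree. All three properties hold, so this is a valid tree decomposition of width max|bag| − 1 = 4, and hence tw(G) ≤ 4.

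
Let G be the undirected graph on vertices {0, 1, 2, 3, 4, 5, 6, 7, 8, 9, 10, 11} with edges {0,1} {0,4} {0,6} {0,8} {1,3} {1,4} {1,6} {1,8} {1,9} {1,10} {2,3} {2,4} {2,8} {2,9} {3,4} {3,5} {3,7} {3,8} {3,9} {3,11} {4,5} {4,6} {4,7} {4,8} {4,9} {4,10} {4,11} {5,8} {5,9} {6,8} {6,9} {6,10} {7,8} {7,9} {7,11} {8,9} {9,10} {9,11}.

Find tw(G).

4

A width-4 tree decomposition is:
Bags: B1 = {3, 4, 5, 8, 9}  B2 = {1, 3, 4, 8, 9}  B3 = {3, 4, 7, 8, 9}  B4 = {3, 4, 7, 9, 11}  B5 = {1, 4, 6, 8, 9}  B6 = {1, 4, 6, 9, 10}  B7 = {2, 3, 4, 8, 9}  B8 = {0, 1, 4, 6, 8}
Tree: B1–B2, B2–B3, B3–B4, B2–B5, B5–B6, B2–B7, B5–B8
The largest bag has 5 vertices, giving width 4; this decomposition certifies tw(G) ≤ 4. Conversely, {0, 1, 4, 6, 8} is a clique of size 5, and the vertices of any clique must share a bag in every tree decomposition; so some bag has ≥ 5 vertices and tw(G) ≥ 4. The upper and lower bounds meet at 4, so that is the treewidth.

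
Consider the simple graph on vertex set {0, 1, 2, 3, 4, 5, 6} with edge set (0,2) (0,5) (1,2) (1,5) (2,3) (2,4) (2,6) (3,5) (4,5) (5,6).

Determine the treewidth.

2

A width-2 tree decomposition is:
Bags: B1 = {2, 5, 6}  B2 = {2, 3, 5}  B3 = {1, 2, 5}  B4 = {2, 4, 5}  B5 = {0, 2, 5}
Tree: B1–B2, B2–B3, B3–B4, B4–B5
The largest bag has 3 vertices, giving width 2; this decomposition certifies tw(G) ≤ 2. Since 2–6–5–3–2 is a cycle in G, G is not acyclic. Forests are exactly the graphs of treewidth ≤ 1, so tw(G) ≥ 2. The upper and lower bounds meet at 2, so that is the treewidth.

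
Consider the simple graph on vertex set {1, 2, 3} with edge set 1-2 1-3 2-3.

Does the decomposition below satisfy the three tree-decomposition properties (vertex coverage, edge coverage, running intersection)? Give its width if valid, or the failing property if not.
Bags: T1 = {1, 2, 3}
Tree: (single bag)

Every vertex of G appears in some bag (union = {1, 2, 3}); every edge is covered by a bag; and for each vertex v the set of bags containing v is connected in the bag tree. The decomposition is therefore valid. The largest bag has 3 vertices, so the width is 2.

Yes; width 2.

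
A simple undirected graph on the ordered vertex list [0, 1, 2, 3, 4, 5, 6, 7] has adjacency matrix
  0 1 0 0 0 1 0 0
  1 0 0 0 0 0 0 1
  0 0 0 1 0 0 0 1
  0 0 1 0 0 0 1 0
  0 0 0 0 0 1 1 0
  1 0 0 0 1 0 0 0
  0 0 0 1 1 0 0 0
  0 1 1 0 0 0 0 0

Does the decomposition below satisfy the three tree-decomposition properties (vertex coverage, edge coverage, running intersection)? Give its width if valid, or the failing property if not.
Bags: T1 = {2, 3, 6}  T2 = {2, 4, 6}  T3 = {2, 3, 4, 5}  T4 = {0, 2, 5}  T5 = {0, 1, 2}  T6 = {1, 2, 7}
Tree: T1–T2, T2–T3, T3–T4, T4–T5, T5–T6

No — bags containing vertex 3 are not connected in the tree.

A tree decomposition must satisfy three properties: every vertex lies in some bag; for every edge, both endpoints lie together in some bag; and for every vertex, the bags containing it form a connected subtree. Here bags containing vertex 3 are not connected in the tree, so the decomposition is invalid.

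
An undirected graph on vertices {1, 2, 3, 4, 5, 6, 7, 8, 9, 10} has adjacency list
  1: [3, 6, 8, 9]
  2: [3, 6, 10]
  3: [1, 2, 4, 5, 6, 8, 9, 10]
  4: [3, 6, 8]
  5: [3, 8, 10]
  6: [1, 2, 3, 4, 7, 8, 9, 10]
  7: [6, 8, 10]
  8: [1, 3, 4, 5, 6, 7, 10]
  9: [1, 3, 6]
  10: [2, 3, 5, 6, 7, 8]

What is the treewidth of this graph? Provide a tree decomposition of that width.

Each bag holds 4 vertices, so the decomposition has width 3, which upper-bounds the treewidth. Conversely, {3, 5, 8, 10} is a clique of size 4, and the vertices of any clique must share a bag in every tree decomposition; so some bag has ≥ 4 vertices and tw(G) ≥ 3. Hence tw(G) = 3 exactly.

Treewidth 3.
Bags: B1 = {3, 6, 8, 10}  B2 = {3, 4, 6, 8}  B3 = {1, 3, 6, 8}  B4 = {3, 5, 8, 10}  B5 = {1, 3, 6, 9}  B6 = {6, 7, 8, 10}  B7 = {2, 3, 6, 10}
Tree: B1–B2, B1–B3, B1–B4, B3–B5, B1–B6, B1–B7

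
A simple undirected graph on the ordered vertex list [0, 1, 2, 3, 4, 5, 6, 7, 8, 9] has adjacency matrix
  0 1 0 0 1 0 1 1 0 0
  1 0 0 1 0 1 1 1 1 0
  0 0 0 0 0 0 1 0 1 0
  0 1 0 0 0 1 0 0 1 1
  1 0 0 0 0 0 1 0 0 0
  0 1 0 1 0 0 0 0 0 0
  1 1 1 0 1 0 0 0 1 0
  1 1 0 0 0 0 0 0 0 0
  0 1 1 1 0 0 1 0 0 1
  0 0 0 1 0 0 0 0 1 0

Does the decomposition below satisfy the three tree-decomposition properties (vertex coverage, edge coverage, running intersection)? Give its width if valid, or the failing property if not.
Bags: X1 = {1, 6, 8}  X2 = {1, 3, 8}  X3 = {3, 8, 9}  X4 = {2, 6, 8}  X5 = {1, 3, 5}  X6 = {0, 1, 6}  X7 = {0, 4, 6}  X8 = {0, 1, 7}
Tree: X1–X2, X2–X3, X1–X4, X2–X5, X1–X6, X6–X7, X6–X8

Every vertex of G appears in some bag (union = {0, 1, 2, 3, 4, 5, 6, 7, 8, 9}); every edge is covered by a bag; and for each vertex v the set of bags containing v is connected in the bag tree. The decomposition is therefore valid. The largest bag has 3 vertices, so the width is 2.

Yes; width 2.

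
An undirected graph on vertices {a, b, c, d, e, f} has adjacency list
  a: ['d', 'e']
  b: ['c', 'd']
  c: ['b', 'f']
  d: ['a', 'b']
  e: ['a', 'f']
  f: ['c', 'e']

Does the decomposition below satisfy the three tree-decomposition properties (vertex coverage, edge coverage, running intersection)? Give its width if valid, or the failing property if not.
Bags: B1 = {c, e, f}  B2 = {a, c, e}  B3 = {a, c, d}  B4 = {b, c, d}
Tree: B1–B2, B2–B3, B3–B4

Yes; width 2.

Vertex coverage: the bags together contain {a, b, c, d, e, f}, the full vertex set. Edge coverage: each edge of G has both endpoints in at least one bag. Running intersection: for every vertex, the bags containing it form a connected subtree. All three properties hold, so this is a valid tree decomposition of width max|bag| − 1 = 2, and hence tw(G) ≤ 2.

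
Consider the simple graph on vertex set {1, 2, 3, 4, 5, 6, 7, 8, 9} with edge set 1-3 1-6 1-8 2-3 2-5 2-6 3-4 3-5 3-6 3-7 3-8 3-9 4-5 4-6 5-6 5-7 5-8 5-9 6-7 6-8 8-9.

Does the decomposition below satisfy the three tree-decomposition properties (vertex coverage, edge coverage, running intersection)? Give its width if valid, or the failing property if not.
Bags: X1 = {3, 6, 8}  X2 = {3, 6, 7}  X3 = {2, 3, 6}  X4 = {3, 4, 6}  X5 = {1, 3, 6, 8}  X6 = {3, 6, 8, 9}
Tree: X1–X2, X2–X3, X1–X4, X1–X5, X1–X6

A tree decomposition must satisfy three properties: every vertex lies in some bag; for every edge, both endpoints lie together in some bag; and for every vertex, the bags containing it form a connected subtree. Here vertex 5 appears in no bag, so the decomposition is invalid.

No — vertex 5 appears in no bag.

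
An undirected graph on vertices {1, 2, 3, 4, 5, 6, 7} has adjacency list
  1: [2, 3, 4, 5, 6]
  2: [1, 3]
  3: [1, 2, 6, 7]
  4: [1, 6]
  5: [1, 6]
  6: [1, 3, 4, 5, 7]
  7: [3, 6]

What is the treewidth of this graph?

A width-2 tree decomposition is:
Bags: B1 = {1, 4, 6}  B2 = {1, 3, 6}  B3 = {1, 2, 3}  B4 = {1, 5, 6}  B5 = {3, 6, 7}
Tree: B1–B2, B2–B3, B1–B4, B2–B5
The largest bag has 3 vertices, giving width 2; this decomposition certifies tw(G) ≤ 2. For the lower bound, the 3 vertices {1, 2, 3} are pairwise adjacent, and any tree decomposition puts a clique entirely inside one bag — forcing width ≥ 2. Therefore the treewidth is 2.

2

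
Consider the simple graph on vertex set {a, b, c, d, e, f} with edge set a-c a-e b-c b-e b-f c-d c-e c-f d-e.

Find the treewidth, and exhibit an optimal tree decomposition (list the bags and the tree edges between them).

Treewidth 2.
One such decomposition:
Bags: B1 = {c, d, e}  B2 = {b, c, e}  B3 = {a, c, e}  B4 = {b, c, f}
Tree: B1–B2, B1–B3, B2–B4

Every bag has size at most 3, so the width is 3 − 1 = 2 and tw(G) ≤ 2. On the other hand G contains the 3-clique {c, d, e}. A clique must lie in a single bag of any decomposition, so no decomposition can have width below 2. Combining the bounds, tw(G) = 2.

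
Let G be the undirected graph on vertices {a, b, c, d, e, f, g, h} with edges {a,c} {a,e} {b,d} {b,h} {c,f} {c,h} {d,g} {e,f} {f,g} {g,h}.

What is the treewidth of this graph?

A width-2 tree decomposition is:
Bags: B1 = {a, c, e}  B2 = {c, e, f}  B3 = {c, f, h}  B4 = {f, g, h}  B5 = {b, g, h}  B6 = {b, d, g}
Tree: B1–B2, B2–B3, B3–B4, B4–B5, B5–B6
Every bag has size at most 3, so the width is 3 − 1 = 2 and tw(G) ≤ 2. Since a–e–f–c–a is a cycle in G, G is not acyclic. Forests are exactly the graphs of treewidth ≤ 1, so tw(G) ≥ 2. The upper and lower bounds meet at 2, so that is the treewidth.

2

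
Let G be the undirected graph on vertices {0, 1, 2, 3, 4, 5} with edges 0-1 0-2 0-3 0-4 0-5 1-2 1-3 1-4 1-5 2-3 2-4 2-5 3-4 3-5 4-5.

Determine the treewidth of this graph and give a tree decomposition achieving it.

Treewidth 5.
One optimal decomposition is:
Bags: B1 = {0, 1, 2, 3, 4, 5}
Tree: (single bag)

With just one bag of size 6, the width is 6 − 1 = 5, so tw(G) ≤ 5. For the lower bound, the 6 vertices {0, 1, 2, 3, 4, 5} are pairwise adjacent, and any tree decomposition puts a clique entirely inside one bag — forcing width ≥ 5. The upper and lower bounds meet at 5, so that is the treewidth.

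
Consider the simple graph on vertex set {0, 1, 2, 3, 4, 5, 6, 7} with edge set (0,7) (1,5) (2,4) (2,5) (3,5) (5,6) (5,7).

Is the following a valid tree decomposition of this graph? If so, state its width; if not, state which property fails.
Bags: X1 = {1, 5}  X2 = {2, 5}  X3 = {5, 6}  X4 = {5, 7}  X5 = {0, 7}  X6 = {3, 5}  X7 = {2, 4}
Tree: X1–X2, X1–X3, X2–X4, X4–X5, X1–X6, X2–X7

Checking the three conditions: (i) the bags cover all of {0, 1, 2, 3, 4, 5, 6, 7}; (ii) for each edge, some bag contains both endpoints; (iii) the bags containing any fixed vertex form a subtree. All hold, so the decomposition is valid with width 2 − 1 = 1.

Yes; width 1.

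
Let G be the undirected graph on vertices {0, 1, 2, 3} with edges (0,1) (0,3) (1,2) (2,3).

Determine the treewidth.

2

A width-2 tree decomposition is:
Bags: B1 = {0, 1, 3}  B2 = {1, 2, 3}
Tree: B1–B2
Every bag has size at most 3, so the width is 3 − 1 = 2 and tw(G) ≤ 2. The edges 1–0–3–2–1 form a cycle, so G is not a tree and its treewidth is at least 2. The upper and lower bounds meet at 2, so that is the treewidth.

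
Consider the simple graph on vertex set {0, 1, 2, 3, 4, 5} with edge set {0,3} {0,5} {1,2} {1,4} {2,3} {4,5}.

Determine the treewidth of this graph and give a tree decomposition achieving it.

The largest bag has 3 vertices, giving width 2; this decomposition certifies tw(G) ≤ 2. Since 0–5–4–1–2–3–0 is a cycle in G, G is not acyclic. Forests are exactly the graphs of treewidth ≤ 1, so tw(G) ≥ 2. Therefore the treewidth is 2.

Treewidth 2.
One such decomposition:
Bags: B1 = {0, 4, 5}  B2 = {0, 1, 4}  B3 = {0, 1, 2}  B4 = {0, 2, 3}
Tree: B1–B2, B2–B3, B3–B4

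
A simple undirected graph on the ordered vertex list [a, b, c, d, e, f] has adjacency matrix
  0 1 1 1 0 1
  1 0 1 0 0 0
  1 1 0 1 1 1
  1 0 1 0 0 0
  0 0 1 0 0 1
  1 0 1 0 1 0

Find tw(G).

A width-2 tree decomposition is:
Bags: B1 = {a, b, c}  B2 = {a, c, f}  B3 = {c, e, f}  B4 = {a, c, d}
Tree: B1–B2, B2–B3, B1–B4
Each bag holds 3 vertices, so the decomposition has width 2, which upper-bounds the treewidth. Conversely, {c, e, f} is a clique of size 3, and the vertices of any clique must share a bag in every tree decomposition; so some bag has ≥ 3 vertices and tw(G) ≥ 2. Combining the bounds, tw(G) = 2.

2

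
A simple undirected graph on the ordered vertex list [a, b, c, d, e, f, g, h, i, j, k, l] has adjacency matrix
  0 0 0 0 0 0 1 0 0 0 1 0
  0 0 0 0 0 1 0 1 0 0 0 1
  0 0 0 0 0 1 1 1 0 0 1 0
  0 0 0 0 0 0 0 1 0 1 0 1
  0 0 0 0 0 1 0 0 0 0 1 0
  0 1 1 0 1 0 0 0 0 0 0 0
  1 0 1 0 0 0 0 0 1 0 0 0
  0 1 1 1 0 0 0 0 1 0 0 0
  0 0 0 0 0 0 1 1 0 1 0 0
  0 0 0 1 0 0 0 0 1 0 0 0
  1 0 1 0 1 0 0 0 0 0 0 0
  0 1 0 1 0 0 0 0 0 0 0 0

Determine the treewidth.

A width-3 tree decomposition is:
Bags: B1 = {a, e, g, k}  B2 = {c, e, g, k}  B3 = {c, e, f, g}  B4 = {c, f, g, i}  B5 = {c, f, h, i}  B6 = {b, f, h, i}  B7 = {b, h, i, j}  B8 = {b, d, h, j}  B9 = {b, d, j, l}
Tree: B1–B2, B2–B3, B3–B4, B4–B5, B5–B6, B6–B7, B7–B8, B8–B9
The largest bag has 4 vertices, giving width 3; this decomposition certifies tw(G) ≤ 3. For the lower bound: the 4 vertex sets {a,e,k}, {g}, {c}, {b,f,h,i} are disjoint, each induces a connected subgraph, and every pair is joined by at least one edge of G. Contracting each set to a single vertex therefore yields K_{4} as a minor, and since treewidth is minor-monotone, tw(G) ≥ tw(K_{4}) = 3. Hence tw(G) = 3 exactly.

3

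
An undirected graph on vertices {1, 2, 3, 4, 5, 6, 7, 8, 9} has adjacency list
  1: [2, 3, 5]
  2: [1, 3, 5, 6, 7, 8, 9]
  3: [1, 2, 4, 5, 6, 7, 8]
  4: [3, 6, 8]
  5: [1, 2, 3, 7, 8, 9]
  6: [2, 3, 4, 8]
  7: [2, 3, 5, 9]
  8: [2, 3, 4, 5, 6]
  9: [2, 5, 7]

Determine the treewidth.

3

A width-3 tree decomposition is:
Bags: B1 = {2, 3, 6, 8}  B2 = {3, 4, 6, 8}  B3 = {2, 3, 5, 8}  B4 = {2, 3, 5, 7}  B5 = {1, 2, 3, 5}  B6 = {2, 5, 7, 9}
Tree: B1–B2, B1–B3, B3–B4, B4–B5, B4–B6
Each bag holds 4 vertices, so the decomposition has width 3, which upper-bounds the treewidth. For the lower bound, the 4 vertices {2, 5, 7, 9} are pairwise adjacent, and any tree decomposition puts a clique entirely inside one bag — forcing width ≥ 3. The upper and lower bounds meet at 3, so that is the treewidth.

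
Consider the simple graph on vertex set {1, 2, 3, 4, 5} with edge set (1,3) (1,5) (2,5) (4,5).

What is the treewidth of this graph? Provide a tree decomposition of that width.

The largest bag has 2 vertices, giving width 1; this decomposition certifies tw(G) ≤ 1. Since G has at least one edge (e.g. 4–5), it is not an edgeless graph, so tw(G) ≥ 1. The upper and lower bounds meet at 1, so that is the treewidth.

Treewidth 1.
One optimal decomposition is:
Bags: B1 = {4, 5}  B2 = {1, 5}  B3 = {2, 5}  B4 = {1, 3}
Tree: B1–B2, B2–B3, B2–B4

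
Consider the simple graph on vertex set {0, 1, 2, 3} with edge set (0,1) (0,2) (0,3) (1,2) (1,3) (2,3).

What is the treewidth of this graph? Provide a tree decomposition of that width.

Treewidth 3.
Bags: B1 = {0, 1, 2, 3}
Tree: (single bag)

With just one bag of size 4, the width is 4 − 1 = 3, so tw(G) ≤ 3. Conversely, {0, 1, 2, 3} is a clique of size 4, and the vertices of any clique must share a bag in every tree decomposition; so some bag has ≥ 4 vertices and tw(G) ≥ 3. Combining the bounds, tw(G) = 3.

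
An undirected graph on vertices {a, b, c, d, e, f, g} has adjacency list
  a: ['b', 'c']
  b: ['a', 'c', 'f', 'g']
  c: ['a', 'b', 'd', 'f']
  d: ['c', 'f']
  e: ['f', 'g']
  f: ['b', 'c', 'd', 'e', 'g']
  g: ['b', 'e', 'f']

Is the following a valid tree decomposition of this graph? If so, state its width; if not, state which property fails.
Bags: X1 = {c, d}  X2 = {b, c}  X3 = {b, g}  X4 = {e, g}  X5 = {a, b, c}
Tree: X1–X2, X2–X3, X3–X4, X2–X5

No — vertex f appears in no bag.

A tree decomposition must satisfy three properties: every vertex lies in some bag; for every edge, both endpoints lie together in some bag; and for every vertex, the bags containing it form a connected subtree. Here vertex f appears in no bag, so the decomposition is invalid.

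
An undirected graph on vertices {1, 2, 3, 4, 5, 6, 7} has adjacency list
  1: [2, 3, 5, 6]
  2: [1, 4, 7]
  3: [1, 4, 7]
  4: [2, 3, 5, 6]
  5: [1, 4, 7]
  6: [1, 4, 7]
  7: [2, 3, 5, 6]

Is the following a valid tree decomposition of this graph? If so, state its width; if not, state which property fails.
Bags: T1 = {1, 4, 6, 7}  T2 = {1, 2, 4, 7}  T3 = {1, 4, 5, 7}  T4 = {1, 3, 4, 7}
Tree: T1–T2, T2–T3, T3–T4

Yes; width 3.

Checking the three conditions: (i) the bags cover all of {1, 2, 3, 4, 5, 6, 7}; (ii) for each edge, some bag contains both endpoints; (iii) the bags containing any fixed vertex form a subtree. All hold, so the decomposition is valid with width 4 − 1 = 3.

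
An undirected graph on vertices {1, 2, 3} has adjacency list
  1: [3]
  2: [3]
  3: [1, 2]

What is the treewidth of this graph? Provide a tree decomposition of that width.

Treewidth 1.
One optimal decomposition is:
Bags: B1 = {1, 3}  B2 = {2, 3}
Tree: B1–B2

The largest bag has 2 vertices, giving width 1; this decomposition certifies tw(G) ≤ 1. G has an edge, so its treewidth is at least 1. Combining the bounds, tw(G) = 1.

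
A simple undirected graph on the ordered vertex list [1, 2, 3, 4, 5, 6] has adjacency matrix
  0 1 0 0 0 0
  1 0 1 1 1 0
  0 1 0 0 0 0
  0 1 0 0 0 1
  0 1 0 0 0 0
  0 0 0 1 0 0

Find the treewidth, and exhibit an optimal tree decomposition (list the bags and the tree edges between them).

The largest bag has 2 vertices, giving width 1; this decomposition certifies tw(G) ≤ 1. G has an edge, so its treewidth is at least 1. Hence tw(G) = 1 exactly.

Treewidth 1.
One optimal decomposition is:
Bags: B1 = {2, 4}  B2 = {2, 3}  B3 = {2, 5}  B4 = {4, 6}  B5 = {1, 2}
Tree: B1–B2, B1–B3, B1–B4, B2–B5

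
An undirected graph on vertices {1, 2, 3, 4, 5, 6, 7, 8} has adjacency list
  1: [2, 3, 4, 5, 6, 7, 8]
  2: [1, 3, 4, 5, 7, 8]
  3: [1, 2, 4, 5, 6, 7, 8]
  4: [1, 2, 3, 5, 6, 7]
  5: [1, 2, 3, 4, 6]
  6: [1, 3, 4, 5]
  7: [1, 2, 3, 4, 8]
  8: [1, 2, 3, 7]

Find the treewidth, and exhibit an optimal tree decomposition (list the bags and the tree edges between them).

Every bag has size at most 5, so the width is 5 − 1 = 4 and tw(G) ≤ 4. Conversely, {1, 2, 3, 7, 8} is a clique of size 5, and the vertices of any clique must share a bag in every tree decomposition; so some bag has ≥ 5 vertices and tw(G) ≥ 4. Combining the bounds, tw(G) = 4.

Treewidth 4.
One optimal decomposition is:
Bags: B1 = {1, 2, 3, 4, 7}  B2 = {1, 2, 3, 4, 5}  B3 = {1, 3, 4, 5, 6}  B4 = {1, 2, 3, 7, 8}
Tree: B1–B2, B2–B3, B1–B4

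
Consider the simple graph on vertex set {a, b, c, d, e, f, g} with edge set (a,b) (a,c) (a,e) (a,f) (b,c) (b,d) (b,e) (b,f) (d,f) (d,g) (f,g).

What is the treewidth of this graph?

A width-2 tree decomposition is:
Bags: B1 = {b, d, f}  B2 = {a, b, f}  B3 = {d, f, g}  B4 = {a, b, c}  B5 = {a, b, e}
Tree: B1–B2, B1–B3, B2–B4, B2–B5
Every bag has size at most 3, so the width is 3 − 1 = 2 and tw(G) ≤ 2. Conversely, {d, f, g} is a clique of size 3, and the vertices of any clique must share a bag in every tree decomposition; so some bag has ≥ 3 vertices and tw(G) ≥ 2. Therefore the treewidth is 2.

2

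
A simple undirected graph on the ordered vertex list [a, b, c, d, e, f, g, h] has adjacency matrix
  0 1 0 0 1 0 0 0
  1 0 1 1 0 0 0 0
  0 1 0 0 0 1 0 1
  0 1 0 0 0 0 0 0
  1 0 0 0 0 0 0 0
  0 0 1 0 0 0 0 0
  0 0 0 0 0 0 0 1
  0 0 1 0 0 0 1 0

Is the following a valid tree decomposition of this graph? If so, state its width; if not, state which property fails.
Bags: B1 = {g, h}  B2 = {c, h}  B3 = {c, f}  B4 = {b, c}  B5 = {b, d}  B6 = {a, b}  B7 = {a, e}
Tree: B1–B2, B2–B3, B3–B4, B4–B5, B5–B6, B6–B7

Every vertex of G appears in some bag (union = {a, b, c, d, e, f, g, h}); every edge is covered by a bag; and for each vertex v the set of bags containing v is connected in the bag tree. The decomposition is therefore valid. The largest bag has 2 vertices, so the width is 1.

Yes; width 1.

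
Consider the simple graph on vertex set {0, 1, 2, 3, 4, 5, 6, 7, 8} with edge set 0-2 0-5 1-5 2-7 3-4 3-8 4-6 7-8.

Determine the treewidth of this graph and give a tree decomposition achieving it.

Treewidth 1.
Bags: B1 = {4, 6}  B2 = {3, 4}  B3 = {3, 8}  B4 = {7, 8}  B5 = {2, 7}  B6 = {0, 2}  B7 = {0, 5}  B8 = {1, 5}
Tree: B1–B2, B2–B3, B3–B4, B4–B5, B5–B6, B6–B7, B7–B8

Every bag has size at most 2, so the width is 2 − 1 = 1 and tw(G) ≤ 1. Since G has at least one edge (e.g. 6–4), it is not an edgeless graph, so tw(G) ≥ 1. Hence tw(G) = 1 exactly.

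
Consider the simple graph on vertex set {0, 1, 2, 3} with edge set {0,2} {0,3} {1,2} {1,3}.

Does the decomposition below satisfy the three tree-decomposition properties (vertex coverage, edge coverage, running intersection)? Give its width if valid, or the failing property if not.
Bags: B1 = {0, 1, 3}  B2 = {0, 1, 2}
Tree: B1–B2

Vertex coverage: the bags together contain {0, 1, 2, 3}, the full vertex set. Edge coverage: each edge of G has both endpoints in at least one bag. Running intersection: for every vertex, the bags containing it form a connected subtree. All three properties hold, so this is a valid tree decomposition of width max|bag| − 1 = 2, and hence tw(G) ≤ 2.

Yes; width 2.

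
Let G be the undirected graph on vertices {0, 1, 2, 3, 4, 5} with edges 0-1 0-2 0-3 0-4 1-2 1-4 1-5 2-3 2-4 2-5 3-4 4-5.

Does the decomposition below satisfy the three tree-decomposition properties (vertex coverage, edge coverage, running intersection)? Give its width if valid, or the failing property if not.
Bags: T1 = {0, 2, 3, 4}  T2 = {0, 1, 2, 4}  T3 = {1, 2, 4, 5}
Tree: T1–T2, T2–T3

Yes; width 3.

Every vertex of G appears in some bag (union = {0, 1, 2, 3, 4, 5}); every edge is covered by a bag; and for each vertex v the set of bags containing v is connected in the bag tree. The decomposition is therefore valid. The largest bag has 4 vertices, so the width is 3.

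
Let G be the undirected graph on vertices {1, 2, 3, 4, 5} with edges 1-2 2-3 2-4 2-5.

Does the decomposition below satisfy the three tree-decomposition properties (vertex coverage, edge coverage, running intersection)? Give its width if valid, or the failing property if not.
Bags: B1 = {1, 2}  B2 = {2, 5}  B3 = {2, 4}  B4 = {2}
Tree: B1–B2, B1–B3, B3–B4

A tree decomposition must satisfy three properties: every vertex lies in some bag; for every edge, both endpoints lie together in some bag; and for every vertex, the bags containing it form a connected subtree. Here vertex 3 appears in no bag, so the decomposition is invalid.

No — vertex 3 appears in no bag.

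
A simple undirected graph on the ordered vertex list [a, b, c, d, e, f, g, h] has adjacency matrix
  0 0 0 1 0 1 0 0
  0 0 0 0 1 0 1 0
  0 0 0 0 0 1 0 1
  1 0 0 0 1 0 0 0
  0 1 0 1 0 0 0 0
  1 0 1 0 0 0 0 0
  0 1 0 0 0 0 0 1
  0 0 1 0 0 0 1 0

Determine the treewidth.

2

A width-2 tree decomposition is:
Bags: B1 = {b, d, e}  B2 = {a, b, d}  B3 = {a, b, f}  B4 = {b, c, f}  B5 = {b, c, h}  B6 = {b, g, h}
Tree: B1–B2, B2–B3, B3–B4, B4–B5, B5–B6
Each bag holds 3 vertices, so the decomposition has width 2, which upper-bounds the treewidth. The edges b–e–d–a–f–c–h–g–b form a cycle, so G is not a tree and its treewidth is at least 2. Hence tw(G) = 2 exactly.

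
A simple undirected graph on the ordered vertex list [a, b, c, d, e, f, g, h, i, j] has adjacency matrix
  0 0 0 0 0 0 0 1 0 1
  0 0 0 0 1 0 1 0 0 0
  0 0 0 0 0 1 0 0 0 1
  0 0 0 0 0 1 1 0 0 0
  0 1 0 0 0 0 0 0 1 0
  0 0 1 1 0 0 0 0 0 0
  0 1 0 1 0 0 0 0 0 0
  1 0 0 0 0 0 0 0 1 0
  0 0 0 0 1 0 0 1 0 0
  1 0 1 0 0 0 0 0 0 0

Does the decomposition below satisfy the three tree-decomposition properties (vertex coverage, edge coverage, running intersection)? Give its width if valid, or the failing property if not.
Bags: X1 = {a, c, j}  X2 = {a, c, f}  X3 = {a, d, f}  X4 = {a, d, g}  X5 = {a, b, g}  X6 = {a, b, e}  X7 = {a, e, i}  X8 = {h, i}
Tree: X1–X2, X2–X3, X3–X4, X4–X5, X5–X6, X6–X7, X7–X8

A tree decomposition must satisfy three properties: every vertex lies in some bag; for every edge, both endpoints lie together in some bag; and for every vertex, the bags containing it form a connected subtree. Here edge (a,h) lies in no bag, so the decomposition is invalid.

No — edge (a,h) lies in no bag.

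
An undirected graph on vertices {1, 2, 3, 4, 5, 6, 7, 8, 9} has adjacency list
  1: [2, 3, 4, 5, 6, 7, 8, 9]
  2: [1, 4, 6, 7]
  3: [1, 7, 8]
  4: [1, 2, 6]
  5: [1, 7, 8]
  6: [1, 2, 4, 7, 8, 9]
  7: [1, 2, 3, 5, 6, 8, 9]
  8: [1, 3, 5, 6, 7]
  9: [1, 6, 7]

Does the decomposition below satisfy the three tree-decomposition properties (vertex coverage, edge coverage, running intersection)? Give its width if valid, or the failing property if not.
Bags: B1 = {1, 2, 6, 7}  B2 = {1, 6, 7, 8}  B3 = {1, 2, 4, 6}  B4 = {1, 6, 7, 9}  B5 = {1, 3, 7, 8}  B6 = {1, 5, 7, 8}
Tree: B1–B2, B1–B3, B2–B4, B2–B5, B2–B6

Yes; width 3.

Checking the three conditions: (i) the bags cover all of {1, 2, 3, 4, 5, 6, 7, 8, 9}; (ii) for each edge, some bag contains both endpoints; (iii) the bags containing any fixed vertex form a subtree. All hold, so the decomposition is valid with width 4 − 1 = 3.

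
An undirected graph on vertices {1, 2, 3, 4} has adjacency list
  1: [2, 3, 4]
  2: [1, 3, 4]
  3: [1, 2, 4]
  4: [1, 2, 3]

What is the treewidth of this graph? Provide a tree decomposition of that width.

Treewidth 3.
One such decomposition:
Bags: B1 = {1, 2, 3, 4}
Tree: (single bag)

With just one bag of size 4, the width is 4 − 1 = 3, so tw(G) ≤ 3. For the lower bound, the 4 vertices {1, 2, 3, 4} are pairwise adjacent, and any tree decomposition puts a clique entirely inside one bag — forcing width ≥ 3. Therefore the treewidth is 3.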